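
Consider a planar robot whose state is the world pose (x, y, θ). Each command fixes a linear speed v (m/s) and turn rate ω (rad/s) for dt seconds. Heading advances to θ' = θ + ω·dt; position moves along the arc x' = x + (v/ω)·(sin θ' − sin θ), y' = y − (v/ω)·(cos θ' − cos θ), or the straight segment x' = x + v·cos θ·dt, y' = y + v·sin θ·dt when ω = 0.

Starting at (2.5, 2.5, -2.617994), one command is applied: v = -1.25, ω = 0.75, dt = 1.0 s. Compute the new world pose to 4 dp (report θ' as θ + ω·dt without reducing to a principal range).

θ' = -2.6180 + 0.75·1.0 = -1.8680
R = v/ω = -1.25/0.75 = -1.6667
x' = 2.5 + -1.6667·(sin -1.8680 − sin -2.6180) = 3.2603
y' = 2.5 − -1.6667·(cos -1.8680 − cos -2.6180) = 3.4553

(3.2603, 3.4553, -1.8680)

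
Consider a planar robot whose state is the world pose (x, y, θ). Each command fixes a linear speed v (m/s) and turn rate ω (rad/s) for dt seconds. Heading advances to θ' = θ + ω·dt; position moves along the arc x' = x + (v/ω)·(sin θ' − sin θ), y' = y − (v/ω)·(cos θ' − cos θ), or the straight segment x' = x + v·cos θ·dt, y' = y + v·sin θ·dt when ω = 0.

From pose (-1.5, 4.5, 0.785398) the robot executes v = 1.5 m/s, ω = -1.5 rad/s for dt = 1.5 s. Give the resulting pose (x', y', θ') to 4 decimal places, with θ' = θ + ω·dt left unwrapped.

θ' = 0.7854 + -1.5·1.5 = -1.4646
R = v/ω = 1.5/-1.5 = -1.0000
x' = -1.5 + -1.0000·(sin -1.4646 − sin 0.7854) = 0.2015
y' = 4.5 − -1.0000·(cos -1.4646 − cos 0.7854) = 3.8989

(0.2015, 3.8989, -1.4646)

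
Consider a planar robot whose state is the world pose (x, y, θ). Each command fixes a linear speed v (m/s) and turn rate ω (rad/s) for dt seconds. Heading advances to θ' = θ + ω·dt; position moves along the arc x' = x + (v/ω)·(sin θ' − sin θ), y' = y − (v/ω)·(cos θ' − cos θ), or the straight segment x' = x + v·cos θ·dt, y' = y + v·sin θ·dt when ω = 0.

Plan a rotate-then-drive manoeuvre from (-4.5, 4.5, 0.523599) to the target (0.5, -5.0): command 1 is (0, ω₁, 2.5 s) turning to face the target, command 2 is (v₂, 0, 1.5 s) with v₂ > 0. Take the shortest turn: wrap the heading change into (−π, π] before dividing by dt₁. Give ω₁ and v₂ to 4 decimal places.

heading to target = atan2(-5−4.5, 0.5−-4.5) = -1.0863
Δθ = wrap(-1.0863 − 0.5236) = -1.6099; ω₁ = Δθ/dt₁ = -0.6440
distance = √((0.5−-4.5)² + (-5−4.5)²) = 10.7355; v₂ = distance/dt₂ = 7.1570

ω₁ = -0.6440, v₂ = 7.1570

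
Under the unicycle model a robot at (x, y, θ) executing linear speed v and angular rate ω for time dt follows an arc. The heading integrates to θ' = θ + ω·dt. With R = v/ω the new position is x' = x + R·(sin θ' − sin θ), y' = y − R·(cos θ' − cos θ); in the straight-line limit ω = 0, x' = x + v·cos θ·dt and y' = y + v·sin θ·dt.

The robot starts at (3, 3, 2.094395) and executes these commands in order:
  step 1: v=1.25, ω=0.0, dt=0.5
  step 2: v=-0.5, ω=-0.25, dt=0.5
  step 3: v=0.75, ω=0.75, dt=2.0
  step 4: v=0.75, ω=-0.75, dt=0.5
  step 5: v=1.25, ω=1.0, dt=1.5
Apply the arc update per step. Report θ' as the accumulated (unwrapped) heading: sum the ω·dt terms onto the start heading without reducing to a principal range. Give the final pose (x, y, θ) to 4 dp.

(-0.1143, 2.7226, 4.5944)

step 1: θ'=2.0944 (straight) → pose (2.6875, 3.5413, 2.0944)
step 2: θ'=1.9694 (R=2.0000) → pose (2.7987, 3.3175, 1.9694)
step 3: θ'=3.4694 (R=1.0000) → pose (1.5551, 3.8761, 3.4694)
step 4: θ'=3.0944 (R=-1.0000) → pose (1.1859, 3.8240, 3.0944)
step 5: θ'=4.5944 (R=1.2500) → pose (-0.1143, 2.7226, 4.5944)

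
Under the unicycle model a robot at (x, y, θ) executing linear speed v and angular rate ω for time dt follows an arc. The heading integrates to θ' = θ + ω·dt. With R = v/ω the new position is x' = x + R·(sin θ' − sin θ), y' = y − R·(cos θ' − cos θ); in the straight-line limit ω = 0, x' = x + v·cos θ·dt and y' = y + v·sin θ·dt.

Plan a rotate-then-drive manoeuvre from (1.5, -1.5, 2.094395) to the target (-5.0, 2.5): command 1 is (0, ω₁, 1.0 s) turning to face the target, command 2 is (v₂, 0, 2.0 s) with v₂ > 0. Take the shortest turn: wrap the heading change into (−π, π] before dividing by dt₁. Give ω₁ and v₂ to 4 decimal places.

heading to target = atan2(2.5−-1.5, -5−1.5) = 2.5899
Δθ = wrap(2.5899 − 2.0944) = 0.4955; ω₁ = Δθ/dt₁ = 0.4955
distance = √((-5−1.5)² + (2.5−-1.5)²) = 7.6322; v₂ = distance/dt₂ = 3.8161

ω₁ = 0.4955, v₂ = 3.8161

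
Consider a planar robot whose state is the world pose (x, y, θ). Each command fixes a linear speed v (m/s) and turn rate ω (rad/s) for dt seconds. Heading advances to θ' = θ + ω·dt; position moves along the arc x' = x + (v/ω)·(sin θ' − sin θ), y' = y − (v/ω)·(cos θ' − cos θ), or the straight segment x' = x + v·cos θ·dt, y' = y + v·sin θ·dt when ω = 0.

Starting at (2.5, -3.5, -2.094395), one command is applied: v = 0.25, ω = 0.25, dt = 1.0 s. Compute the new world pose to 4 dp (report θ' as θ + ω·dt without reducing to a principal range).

(2.4032, -3.7298, -1.8444)

θ' = -2.0944 + 0.25·1.0 = -1.8444
R = v/ω = 0.25/0.25 = 1.0000
x' = 2.5 + 1.0000·(sin -1.8444 − sin -2.0944) = 2.4032
y' = -3.5 − 1.0000·(cos -1.8444 − cos -2.0944) = -3.7298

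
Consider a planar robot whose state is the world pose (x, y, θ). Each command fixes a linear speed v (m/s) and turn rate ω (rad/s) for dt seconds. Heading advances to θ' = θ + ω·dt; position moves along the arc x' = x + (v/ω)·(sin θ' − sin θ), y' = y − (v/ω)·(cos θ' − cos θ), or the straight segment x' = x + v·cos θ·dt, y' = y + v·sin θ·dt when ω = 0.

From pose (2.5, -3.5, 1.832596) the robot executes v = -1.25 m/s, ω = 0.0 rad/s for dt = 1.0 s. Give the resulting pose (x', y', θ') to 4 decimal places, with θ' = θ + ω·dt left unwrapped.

(2.8235, -4.7074, 1.8326)

θ' = 1.8326 + 0.0·1.0 = 1.8326
ω = 0 → straight: x' = 2.5 + -1.25·cos(1.8326)·1.0 = 2.8235
y' = -3.5 + -1.25·sin(1.8326)·1.0 = -4.7074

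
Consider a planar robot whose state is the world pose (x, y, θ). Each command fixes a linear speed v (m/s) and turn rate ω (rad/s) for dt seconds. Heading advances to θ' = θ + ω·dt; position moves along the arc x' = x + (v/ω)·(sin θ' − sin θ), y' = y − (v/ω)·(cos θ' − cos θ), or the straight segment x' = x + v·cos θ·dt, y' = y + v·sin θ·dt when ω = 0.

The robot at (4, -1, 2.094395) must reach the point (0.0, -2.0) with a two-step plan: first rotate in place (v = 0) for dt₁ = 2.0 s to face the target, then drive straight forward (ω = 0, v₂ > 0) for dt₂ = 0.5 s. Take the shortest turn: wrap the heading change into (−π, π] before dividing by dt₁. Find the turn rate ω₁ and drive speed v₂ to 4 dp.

heading to target = atan2(-2−-1, 0−4) = -2.8966
Δθ = wrap(-2.8966 − 2.0944) = 1.2922; ω₁ = Δθ/dt₁ = 0.6461
distance = √((0−4)² + (-2−-1)²) = 4.1231; v₂ = distance/dt₂ = 8.2462

ω₁ = 0.6461, v₂ = 8.2462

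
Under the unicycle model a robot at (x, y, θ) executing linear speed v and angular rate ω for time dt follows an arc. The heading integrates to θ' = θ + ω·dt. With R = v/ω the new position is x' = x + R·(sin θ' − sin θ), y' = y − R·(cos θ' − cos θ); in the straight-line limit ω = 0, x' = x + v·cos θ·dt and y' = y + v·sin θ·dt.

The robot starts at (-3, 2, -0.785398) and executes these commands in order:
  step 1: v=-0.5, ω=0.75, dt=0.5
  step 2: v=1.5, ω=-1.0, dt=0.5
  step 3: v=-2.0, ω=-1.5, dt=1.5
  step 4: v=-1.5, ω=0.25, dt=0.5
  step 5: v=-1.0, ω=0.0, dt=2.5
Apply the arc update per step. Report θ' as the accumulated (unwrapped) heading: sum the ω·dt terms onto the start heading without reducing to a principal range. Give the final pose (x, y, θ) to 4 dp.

(1.6935, 4.1333, -3.0354)

step 1: θ'=-0.4104 (R=-0.6667) → pose (-3.2054, 2.1399, -0.4104)
step 2: θ'=-0.9104 (R=-1.5000) → pose (-2.6193, 1.6846, -0.9104)
step 3: θ'=-3.1604 (R=1.3333) → pose (-1.5412, 3.8356, -3.1604)
step 4: θ'=-3.0354 (R=-6.0000) → pose (-0.7924, 3.8684, -3.0354)
step 5: θ'=-3.0354 (straight) → pose (1.6935, 4.1333, -3.0354)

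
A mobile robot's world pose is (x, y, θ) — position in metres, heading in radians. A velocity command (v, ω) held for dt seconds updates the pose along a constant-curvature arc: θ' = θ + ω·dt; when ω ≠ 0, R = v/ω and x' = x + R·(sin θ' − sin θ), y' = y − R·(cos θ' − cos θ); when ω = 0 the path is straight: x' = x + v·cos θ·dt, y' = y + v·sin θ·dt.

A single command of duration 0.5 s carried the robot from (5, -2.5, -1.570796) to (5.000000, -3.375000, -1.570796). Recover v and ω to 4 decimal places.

Δθ = -1.570796 − -1.570796 = 0.000000
ω = Δθ/dt = 0.000000/0.5 = 0.0000
ω = 0 → v = (Δx·cos θ + Δy·sin θ)/dt = 1.7500

v = 1.7500, ω = 0.0000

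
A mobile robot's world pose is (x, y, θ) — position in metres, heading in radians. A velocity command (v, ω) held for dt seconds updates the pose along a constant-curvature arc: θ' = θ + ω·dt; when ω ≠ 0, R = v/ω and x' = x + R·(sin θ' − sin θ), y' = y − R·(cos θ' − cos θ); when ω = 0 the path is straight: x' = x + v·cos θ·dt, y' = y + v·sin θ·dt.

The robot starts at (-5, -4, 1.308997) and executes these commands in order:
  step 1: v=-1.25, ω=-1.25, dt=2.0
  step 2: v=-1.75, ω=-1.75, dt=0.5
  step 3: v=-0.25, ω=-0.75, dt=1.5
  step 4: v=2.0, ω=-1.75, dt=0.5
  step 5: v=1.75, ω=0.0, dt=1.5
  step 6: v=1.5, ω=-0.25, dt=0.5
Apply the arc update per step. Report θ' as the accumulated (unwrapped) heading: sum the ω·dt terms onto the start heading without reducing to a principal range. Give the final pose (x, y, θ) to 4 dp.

step 1: θ'=-1.1910 (R=1.0000) → pose (-6.8947, -4.1119, -1.1910)
step 2: θ'=-2.0660 (R=1.0000) → pose (-6.8458, -3.2660, -2.0660)
step 3: θ'=-3.1910 (R=0.3333) → pose (-6.5360, -3.0914, -3.1910)
step 4: θ'=-4.0660 (R=-1.1429) → pose (-7.3919, -2.6383, -4.0660)
step 5: θ'=-4.0660 (straight) → pose (-8.9730, -0.5429, -4.0660)
step 6: θ'=-4.1910 (R=-6.0000) → pose (-9.3861, 0.0825, -4.1910)

(-9.3861, 0.0825, -4.1910)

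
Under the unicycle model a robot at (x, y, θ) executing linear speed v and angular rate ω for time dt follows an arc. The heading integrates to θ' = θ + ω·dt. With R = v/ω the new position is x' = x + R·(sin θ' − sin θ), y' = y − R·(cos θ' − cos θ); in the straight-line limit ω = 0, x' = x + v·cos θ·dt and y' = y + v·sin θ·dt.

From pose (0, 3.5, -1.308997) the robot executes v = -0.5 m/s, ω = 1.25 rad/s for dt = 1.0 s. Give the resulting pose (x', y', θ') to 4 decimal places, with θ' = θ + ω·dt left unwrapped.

θ' = -1.3090 + 1.25·1.0 = -0.0590
R = v/ω = -0.5/1.25 = -0.4000
x' = 0 + -0.4000·(sin -0.0590 − sin -1.3090) = -0.3628
y' = 3.5 − -0.4000·(cos -0.0590 − cos -1.3090) = 3.7958

(-0.3628, 3.7958, -0.0590)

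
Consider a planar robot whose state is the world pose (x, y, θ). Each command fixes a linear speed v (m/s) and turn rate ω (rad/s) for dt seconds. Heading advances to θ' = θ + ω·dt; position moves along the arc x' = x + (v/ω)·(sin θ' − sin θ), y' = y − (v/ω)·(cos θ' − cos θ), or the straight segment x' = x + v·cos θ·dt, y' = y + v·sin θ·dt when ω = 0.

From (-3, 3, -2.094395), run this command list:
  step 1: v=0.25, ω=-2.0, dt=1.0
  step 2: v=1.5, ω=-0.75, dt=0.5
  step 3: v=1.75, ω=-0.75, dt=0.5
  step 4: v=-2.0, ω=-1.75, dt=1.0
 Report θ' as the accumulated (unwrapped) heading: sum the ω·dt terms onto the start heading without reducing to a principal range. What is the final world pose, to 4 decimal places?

(-5.0524, 3.5987, -6.5944)

step 1: θ'=-4.0944 (R=-0.1250) → pose (-3.2101, 2.9901, -4.0944)
step 2: θ'=-4.4694 (R=-2.0000) → pose (-3.5213, 3.6677, -4.4694)
step 3: θ'=-4.8444 (R=-2.3333) → pose (-3.5695, 4.5362, -4.8444)
step 4: θ'=-6.5944 (R=1.1429) → pose (-5.0524, 3.5987, -6.5944)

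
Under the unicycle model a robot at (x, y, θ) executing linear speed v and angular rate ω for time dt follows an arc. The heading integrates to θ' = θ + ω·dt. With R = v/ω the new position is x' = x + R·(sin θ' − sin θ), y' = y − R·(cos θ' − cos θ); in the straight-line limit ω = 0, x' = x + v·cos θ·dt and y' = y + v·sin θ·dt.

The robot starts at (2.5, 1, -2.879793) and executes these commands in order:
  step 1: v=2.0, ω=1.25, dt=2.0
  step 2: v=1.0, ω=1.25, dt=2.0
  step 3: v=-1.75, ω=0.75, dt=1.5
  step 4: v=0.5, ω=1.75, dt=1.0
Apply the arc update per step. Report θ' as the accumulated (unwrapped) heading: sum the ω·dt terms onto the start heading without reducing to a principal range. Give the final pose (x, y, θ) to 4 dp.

step 1: θ'=-0.3798 (R=1.6000) → pose (2.3209, -2.0315, -0.3798)
step 2: θ'=2.1202 (R=0.8000) → pose (3.2998, -0.8707, 2.1202)
step 3: θ'=3.2452 (R=-2.3333) → pose (5.5311, -1.9731, 3.2452)
step 4: θ'=4.9952 (R=0.2857) → pose (5.2863, -2.3370, 4.9952)

(5.2863, -2.3370, 4.9952)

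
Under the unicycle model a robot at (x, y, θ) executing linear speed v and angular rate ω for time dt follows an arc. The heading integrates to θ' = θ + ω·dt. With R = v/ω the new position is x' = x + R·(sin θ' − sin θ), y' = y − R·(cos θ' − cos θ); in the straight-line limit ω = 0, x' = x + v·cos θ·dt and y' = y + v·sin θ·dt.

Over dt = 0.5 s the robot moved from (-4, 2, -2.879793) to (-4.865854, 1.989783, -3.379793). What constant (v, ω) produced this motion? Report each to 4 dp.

v = 1.7500, ω = -1.0000

Δθ = -3.379793 − -2.879793 = -0.500000
ω = Δθ/dt = -0.500000/0.5 = -1.0000
R = Δx/(sin θ' − sin θ) = -1.7500
v = R·ω = -1.7500·-1.0000 = 1.7500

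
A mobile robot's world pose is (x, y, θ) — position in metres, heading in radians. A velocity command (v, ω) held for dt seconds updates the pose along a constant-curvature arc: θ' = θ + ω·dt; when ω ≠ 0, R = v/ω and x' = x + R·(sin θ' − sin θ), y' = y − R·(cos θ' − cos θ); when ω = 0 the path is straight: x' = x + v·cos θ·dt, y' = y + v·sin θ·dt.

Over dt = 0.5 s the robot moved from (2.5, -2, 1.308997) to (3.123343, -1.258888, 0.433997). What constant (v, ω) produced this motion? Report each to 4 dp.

v = 2.0000, ω = -1.7500

Δθ = 0.433997 − 1.308997 = -0.875000
ω = Δθ/dt = -0.875000/0.5 = -1.7500
R = −Δy/(cos θ' − cos θ) = -1.1429
v = R·ω = -1.1429·-1.7500 = 2.0000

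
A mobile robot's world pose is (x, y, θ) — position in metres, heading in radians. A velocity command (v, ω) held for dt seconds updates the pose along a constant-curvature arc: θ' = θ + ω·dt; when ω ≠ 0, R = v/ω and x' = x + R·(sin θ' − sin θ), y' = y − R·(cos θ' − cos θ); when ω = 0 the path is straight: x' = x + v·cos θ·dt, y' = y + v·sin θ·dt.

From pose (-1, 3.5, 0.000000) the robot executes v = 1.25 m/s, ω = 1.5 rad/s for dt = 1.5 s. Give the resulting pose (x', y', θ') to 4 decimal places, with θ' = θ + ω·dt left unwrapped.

(-0.3516, 4.8568, 2.2500)

θ' = 0.0000 + 1.5·1.5 = 2.2500
R = v/ω = 1.25/1.5 = 0.8333
x' = -1 + 0.8333·(sin 2.2500 − sin 0.0000) = -0.3516
y' = 3.5 − 0.8333·(cos 2.2500 − cos 0.0000) = 4.8568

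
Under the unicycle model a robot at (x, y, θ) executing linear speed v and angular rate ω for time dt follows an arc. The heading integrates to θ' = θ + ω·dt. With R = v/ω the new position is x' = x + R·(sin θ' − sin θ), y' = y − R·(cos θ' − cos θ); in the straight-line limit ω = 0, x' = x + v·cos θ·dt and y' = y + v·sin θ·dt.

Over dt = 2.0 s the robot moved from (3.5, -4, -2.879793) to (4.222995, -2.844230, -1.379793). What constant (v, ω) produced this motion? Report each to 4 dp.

Δθ = -1.379793 − -2.879793 = 1.500000
ω = Δθ/dt = 1.500000/2.0 = 0.7500
R = −Δy/(cos θ' − cos θ) = -1.0000
v = R·ω = -1.0000·0.7500 = -0.7500

v = -0.7500, ω = 0.7500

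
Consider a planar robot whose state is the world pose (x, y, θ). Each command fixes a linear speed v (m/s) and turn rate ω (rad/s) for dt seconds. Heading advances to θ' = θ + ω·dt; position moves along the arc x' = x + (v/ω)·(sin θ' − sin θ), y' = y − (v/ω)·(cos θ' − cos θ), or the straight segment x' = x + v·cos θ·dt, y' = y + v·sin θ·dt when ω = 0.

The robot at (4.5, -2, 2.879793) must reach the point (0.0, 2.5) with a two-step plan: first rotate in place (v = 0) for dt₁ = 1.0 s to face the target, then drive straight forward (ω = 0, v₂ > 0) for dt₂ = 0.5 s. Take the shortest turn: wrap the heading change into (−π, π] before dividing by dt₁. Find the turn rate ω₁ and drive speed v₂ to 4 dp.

heading to target = atan2(2.5−-2, 0−4.5) = 2.3562
Δθ = wrap(2.3562 − 2.8798) = -0.5236; ω₁ = Δθ/dt₁ = -0.5236
distance = √((0−4.5)² + (2.5−-2)²) = 6.3640; v₂ = distance/dt₂ = 12.7279

ω₁ = -0.5236, v₂ = 12.7279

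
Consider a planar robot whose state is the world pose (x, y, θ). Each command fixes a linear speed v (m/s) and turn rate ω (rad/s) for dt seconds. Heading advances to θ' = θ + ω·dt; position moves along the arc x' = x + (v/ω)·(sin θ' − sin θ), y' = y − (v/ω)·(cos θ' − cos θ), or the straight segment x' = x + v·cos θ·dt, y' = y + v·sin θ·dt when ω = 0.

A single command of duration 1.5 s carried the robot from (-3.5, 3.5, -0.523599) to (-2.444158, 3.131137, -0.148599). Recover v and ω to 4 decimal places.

v = 0.7500, ω = 0.2500

Δθ = -0.148599 − -0.523599 = 0.375000
ω = Δθ/dt = 0.375000/1.5 = 0.2500
R = Δx/(sin θ' − sin θ) = 3.0000
v = R·ω = 3.0000·0.2500 = 0.7500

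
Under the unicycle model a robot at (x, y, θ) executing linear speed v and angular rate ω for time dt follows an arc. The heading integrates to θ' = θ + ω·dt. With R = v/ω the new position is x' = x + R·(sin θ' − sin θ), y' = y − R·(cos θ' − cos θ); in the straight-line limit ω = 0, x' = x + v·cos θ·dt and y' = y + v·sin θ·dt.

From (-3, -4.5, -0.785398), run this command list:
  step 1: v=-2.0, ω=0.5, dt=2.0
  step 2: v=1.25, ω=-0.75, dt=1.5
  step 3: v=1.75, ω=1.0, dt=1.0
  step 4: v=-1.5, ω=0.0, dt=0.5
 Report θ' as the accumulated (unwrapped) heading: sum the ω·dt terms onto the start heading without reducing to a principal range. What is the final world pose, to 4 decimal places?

step 1: θ'=0.2146 (R=-4.0000) → pose (-6.6803, -3.4202, 0.2146)
step 2: θ'=-0.9104 (R=-1.6667) → pose (-5.0091, -4.0262, -0.9104)
step 3: θ'=0.0896 (R=1.7500) → pose (-3.4704, -4.6957, 0.0896)
step 4: θ'=0.0896 (straight) → pose (-4.2174, -4.7628, 0.0896)

(-4.2174, -4.7628, 0.0896)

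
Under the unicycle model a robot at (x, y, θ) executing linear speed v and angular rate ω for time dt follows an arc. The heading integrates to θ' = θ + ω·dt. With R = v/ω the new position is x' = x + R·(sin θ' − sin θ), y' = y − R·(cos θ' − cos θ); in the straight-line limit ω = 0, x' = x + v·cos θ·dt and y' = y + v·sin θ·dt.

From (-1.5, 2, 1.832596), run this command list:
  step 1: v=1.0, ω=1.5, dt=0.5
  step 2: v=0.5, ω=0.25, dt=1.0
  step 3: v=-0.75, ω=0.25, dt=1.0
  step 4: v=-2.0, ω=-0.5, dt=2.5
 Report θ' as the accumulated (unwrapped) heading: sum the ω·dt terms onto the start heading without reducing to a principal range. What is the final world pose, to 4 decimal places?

step 1: θ'=2.5826 (R=0.6667) → pose (-1.7904, 2.3926, 2.5826)
step 2: θ'=2.8326 (R=2.0000) → pose (-2.2429, 2.6023, 2.8326)
step 3: θ'=3.0826 (R=-3.0000) → pose (-1.5074, 2.4655, 3.0826)
step 4: θ'=1.8326 (R=4.0000) → pose (2.1204, -0.4923, 1.8326)

(2.1204, -0.4923, 1.8326)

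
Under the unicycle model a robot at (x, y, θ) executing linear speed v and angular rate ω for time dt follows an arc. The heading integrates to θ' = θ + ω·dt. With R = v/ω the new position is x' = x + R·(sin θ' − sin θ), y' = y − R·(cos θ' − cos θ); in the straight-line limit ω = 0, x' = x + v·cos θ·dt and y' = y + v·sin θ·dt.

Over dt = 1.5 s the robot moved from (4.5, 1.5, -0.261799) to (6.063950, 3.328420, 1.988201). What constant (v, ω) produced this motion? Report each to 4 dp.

v = 2.0000, ω = 1.5000

Δθ = 1.988201 − -0.261799 = 2.250000
ω = Δθ/dt = 2.250000/1.5 = 1.5000
R = −Δy/(cos θ' − cos θ) = 1.3333
v = R·ω = 1.3333·1.5000 = 2.0000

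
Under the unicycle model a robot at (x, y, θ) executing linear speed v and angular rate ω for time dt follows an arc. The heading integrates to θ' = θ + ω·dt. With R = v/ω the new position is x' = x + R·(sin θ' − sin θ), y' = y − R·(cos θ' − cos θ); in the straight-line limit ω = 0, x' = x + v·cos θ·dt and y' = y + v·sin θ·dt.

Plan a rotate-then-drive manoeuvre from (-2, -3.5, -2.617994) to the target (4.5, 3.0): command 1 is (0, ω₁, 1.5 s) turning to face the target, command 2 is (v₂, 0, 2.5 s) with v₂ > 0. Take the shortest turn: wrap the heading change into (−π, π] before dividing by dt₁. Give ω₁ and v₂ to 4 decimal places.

ω₁ = -1.9199, v₂ = 3.6770

heading to target = atan2(3−-3.5, 4.5−-2) = 0.7854
Δθ = wrap(0.7854 − -2.6180) = -2.8798; ω₁ = Δθ/dt₁ = -1.9199
distance = √((4.5−-2)² + (3−-3.5)²) = 9.1924; v₂ = distance/dt₂ = 3.6770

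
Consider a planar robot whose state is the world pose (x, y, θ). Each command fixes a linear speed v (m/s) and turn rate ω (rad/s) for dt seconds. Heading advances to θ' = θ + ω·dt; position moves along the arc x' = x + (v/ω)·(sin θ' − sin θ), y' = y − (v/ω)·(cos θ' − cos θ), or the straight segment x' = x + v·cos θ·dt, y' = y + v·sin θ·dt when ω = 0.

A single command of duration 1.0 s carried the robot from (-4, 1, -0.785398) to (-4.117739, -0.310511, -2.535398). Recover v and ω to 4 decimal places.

Δθ = -2.535398 − -0.785398 = -1.750000
ω = Δθ/dt = -1.750000/1.0 = -1.7500
R = −Δy/(cos θ' − cos θ) = -0.8571
v = R·ω = -0.8571·-1.7500 = 1.5000

v = 1.5000, ω = -1.7500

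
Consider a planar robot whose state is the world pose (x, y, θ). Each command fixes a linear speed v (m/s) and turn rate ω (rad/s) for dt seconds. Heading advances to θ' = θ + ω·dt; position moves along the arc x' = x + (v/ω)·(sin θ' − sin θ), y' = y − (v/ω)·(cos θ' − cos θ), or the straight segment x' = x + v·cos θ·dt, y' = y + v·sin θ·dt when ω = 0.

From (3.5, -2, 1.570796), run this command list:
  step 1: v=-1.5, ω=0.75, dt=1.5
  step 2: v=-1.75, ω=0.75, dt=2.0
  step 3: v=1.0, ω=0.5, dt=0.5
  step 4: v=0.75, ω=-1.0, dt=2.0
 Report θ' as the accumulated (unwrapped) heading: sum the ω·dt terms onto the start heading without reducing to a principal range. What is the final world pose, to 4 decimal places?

(6.2780, -3.6907, 2.4458)

step 1: θ'=2.6958 (R=-2.0000) → pose (4.6376, -3.8045, 2.6958)
step 2: θ'=4.1958 (R=-2.3333) → pose (7.6726, -2.8517, 4.1958)
step 3: θ'=4.4458 (R=2.0000) → pose (7.4822, -3.3127, 4.4458)
step 4: θ'=2.4458 (R=-0.7500) → pose (6.2780, -3.6907, 2.4458)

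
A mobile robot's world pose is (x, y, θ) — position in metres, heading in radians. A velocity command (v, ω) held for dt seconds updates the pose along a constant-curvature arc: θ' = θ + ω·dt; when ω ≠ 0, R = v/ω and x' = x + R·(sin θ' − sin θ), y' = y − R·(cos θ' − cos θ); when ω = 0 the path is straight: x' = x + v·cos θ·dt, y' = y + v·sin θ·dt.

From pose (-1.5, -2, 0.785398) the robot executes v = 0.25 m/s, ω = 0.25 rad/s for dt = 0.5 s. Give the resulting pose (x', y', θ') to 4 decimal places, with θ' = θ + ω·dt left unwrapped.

(-1.4174, -1.9063, 0.9104)

θ' = 0.7854 + 0.25·0.5 = 0.9104
R = v/ω = 0.25/0.25 = 1.0000
x' = -1.5 + 1.0000·(sin 0.9104 − sin 0.7854) = -1.4174
y' = -2 − 1.0000·(cos 0.9104 − cos 0.7854) = -1.9063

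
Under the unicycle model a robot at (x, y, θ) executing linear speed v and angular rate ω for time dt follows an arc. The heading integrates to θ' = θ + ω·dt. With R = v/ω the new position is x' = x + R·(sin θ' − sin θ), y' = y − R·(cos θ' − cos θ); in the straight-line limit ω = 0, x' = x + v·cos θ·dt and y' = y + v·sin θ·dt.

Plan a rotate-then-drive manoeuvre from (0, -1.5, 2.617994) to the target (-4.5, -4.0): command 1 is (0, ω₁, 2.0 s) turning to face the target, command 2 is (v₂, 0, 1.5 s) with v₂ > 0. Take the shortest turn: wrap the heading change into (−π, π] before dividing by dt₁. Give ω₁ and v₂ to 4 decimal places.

ω₁ = 0.5153, v₂ = 3.4319

heading to target = atan2(-4−-1.5, -4.5−0) = -2.6345
Δθ = wrap(-2.6345 − 2.6180) = 1.0307; ω₁ = Δθ/dt₁ = 0.5153
distance = √((-4.5−0)² + (-4−-1.5)²) = 5.1478; v₂ = distance/dt₂ = 3.4319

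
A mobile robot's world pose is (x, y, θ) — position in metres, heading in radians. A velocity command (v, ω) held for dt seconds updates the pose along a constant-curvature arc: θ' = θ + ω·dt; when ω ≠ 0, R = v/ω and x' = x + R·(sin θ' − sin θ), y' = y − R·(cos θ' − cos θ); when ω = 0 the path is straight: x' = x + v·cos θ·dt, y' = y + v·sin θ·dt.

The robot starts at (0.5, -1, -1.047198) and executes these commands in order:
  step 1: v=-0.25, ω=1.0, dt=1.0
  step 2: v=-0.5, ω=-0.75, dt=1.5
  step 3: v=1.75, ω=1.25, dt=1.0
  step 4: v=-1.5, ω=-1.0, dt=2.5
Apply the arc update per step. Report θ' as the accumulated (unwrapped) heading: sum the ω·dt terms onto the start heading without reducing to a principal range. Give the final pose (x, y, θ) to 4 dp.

step 1: θ'=-0.0472 (R=-0.2500) → pose (0.2953, -0.8753, -0.0472)
step 2: θ'=-1.1722 (R=0.6667) → pose (-0.2877, -0.4681, -1.1722)
step 3: θ'=0.0778 (R=1.4000) → pose (1.1114, -1.3205, 0.0778)
step 4: θ'=-2.4222 (R=1.5000) → pose (0.0064, 1.3033, -2.4222)

(0.0064, 1.3033, -2.4222)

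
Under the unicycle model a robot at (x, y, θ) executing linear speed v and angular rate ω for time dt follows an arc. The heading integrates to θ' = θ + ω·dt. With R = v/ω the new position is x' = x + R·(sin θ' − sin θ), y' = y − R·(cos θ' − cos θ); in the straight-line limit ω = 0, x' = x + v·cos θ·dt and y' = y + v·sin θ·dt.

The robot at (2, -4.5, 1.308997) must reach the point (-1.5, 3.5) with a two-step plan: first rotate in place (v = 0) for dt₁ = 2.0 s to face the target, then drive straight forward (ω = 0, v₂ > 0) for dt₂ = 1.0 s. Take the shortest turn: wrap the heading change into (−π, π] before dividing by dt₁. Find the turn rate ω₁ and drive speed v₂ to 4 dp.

heading to target = atan2(3.5−-4.5, -1.5−2) = 1.9832
Δθ = wrap(1.9832 − 1.3090) = 0.6742; ω₁ = Δθ/dt₁ = 0.3371
distance = √((-1.5−2)² + (3.5−-4.5)²) = 8.7321; v₂ = distance/dt₂ = 8.7321

ω₁ = 0.3371, v₂ = 8.7321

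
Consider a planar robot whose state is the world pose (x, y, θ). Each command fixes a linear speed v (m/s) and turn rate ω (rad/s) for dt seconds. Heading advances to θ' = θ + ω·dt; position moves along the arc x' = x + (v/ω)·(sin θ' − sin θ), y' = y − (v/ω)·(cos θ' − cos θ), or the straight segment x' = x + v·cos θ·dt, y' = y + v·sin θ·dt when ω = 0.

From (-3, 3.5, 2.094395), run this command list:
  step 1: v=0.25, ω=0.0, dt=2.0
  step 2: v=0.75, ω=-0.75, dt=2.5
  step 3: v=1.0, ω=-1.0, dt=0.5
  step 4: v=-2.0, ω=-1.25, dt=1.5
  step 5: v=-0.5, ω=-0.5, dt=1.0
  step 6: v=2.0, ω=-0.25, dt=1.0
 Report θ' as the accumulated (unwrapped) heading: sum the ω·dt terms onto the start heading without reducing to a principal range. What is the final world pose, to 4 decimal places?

(-4.4975, 7.4422, -2.9056)

step 1: θ'=2.0944 (straight) → pose (-3.2500, 3.9330, 2.0944)
step 2: θ'=0.2194 (R=-1.0000) → pose (-2.6016, 5.4090, 0.2194)
step 3: θ'=-0.2806 (R=-1.0000) → pose (-2.1070, 5.3939, -0.2806)
step 4: θ'=-2.1556 (R=1.6000) → pose (-2.9980, 7.8146, -2.1556)
step 5: θ'=-2.6556 (R=1.0000) → pose (-2.6313, 8.1468, -2.6556)
step 6: θ'=-2.9056 (R=-8.0000) → pose (-4.4975, 7.4422, -2.9056)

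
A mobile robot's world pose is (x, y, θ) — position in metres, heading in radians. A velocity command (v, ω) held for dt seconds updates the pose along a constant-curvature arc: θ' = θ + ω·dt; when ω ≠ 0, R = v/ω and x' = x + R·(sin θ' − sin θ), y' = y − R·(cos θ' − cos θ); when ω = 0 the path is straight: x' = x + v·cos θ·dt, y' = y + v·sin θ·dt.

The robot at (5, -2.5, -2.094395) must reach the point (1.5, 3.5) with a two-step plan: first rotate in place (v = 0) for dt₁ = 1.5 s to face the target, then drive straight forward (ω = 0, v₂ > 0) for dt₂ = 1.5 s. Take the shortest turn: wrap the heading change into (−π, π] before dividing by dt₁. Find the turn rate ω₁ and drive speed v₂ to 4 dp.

heading to target = atan2(3.5−-2.5, 1.5−5) = 2.0989
Δθ = wrap(2.0989 − -2.0944) = -2.0899; ω₁ = Δθ/dt₁ = -1.3933
distance = √((1.5−5)² + (3.5−-2.5)²) = 6.9462; v₂ = distance/dt₂ = 4.6308

ω₁ = -1.3933, v₂ = 4.6308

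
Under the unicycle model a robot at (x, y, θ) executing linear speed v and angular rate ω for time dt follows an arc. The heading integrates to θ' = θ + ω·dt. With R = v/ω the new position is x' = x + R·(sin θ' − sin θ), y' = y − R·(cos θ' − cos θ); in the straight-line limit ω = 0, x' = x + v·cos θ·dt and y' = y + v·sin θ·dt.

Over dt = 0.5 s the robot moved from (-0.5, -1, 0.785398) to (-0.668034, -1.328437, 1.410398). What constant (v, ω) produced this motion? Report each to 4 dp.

Δθ = 1.410398 − 0.785398 = 0.625000
ω = Δθ/dt = 0.625000/0.5 = 1.2500
R = −Δy/(cos θ' − cos θ) = -0.6000
v = R·ω = -0.6000·1.2500 = -0.7500

v = -0.7500, ω = 1.2500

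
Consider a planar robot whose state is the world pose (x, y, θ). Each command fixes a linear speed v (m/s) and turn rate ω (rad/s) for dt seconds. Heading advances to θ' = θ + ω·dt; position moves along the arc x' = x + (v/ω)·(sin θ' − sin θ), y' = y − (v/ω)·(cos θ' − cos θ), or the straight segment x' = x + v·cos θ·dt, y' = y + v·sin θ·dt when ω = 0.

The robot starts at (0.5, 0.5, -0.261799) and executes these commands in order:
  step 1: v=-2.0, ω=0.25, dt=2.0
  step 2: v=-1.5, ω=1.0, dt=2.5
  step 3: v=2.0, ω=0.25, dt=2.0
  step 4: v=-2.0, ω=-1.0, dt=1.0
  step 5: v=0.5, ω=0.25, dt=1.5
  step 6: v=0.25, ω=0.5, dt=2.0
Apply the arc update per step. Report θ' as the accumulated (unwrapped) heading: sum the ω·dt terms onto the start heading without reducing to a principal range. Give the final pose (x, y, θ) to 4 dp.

(-6.8831, -1.9356, 3.6132)

step 1: θ'=0.2382 (R=-8.0000) → pose (-3.4582, 0.5467, 0.2382)
step 2: θ'=2.7382 (R=-1.5000) → pose (-3.6931, -2.2905, 2.7382)
step 3: θ'=3.2382 (R=8.0000) → pose (-7.6051, -1.6857, 3.2382)
step 4: θ'=2.2382 (R=2.0000) → pose (-5.8413, -2.4385, 2.2382)
step 5: θ'=2.6132 (R=2.0000) → pose (-6.4038, -1.9492, 2.6132)
step 6: θ'=3.6132 (R=0.5000) → pose (-6.8831, -1.9356, 3.6132)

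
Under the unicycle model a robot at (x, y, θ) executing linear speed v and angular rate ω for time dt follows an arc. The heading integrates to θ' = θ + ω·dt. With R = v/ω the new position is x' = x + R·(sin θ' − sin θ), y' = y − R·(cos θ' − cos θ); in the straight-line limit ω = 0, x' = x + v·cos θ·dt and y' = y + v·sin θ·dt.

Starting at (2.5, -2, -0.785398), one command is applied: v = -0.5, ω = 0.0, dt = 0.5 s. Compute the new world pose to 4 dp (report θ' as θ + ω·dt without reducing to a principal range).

(2.3232, -1.8232, -0.7854)

θ' = -0.7854 + 0.0·0.5 = -0.7854
ω = 0 → straight: x' = 2.5 + -0.5·cos(-0.7854)·0.5 = 2.3232
y' = -2 + -0.5·sin(-0.7854)·0.5 = -1.8232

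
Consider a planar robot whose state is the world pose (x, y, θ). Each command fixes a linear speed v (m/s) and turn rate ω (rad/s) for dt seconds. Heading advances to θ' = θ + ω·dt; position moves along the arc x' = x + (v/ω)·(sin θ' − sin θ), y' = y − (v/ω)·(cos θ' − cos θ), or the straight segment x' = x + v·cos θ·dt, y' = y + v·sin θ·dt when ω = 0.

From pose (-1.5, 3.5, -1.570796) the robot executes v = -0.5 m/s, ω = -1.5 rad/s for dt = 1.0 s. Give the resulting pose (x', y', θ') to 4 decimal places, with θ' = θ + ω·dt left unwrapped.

(-1.1902, 3.8325, -3.0708)

θ' = -1.5708 + -1.5·1.0 = -3.0708
R = v/ω = -0.5/-1.5 = 0.3333
x' = -1.5 + 0.3333·(sin -3.0708 − sin -1.5708) = -1.1902
y' = 3.5 − 0.3333·(cos -3.0708 − cos -1.5708) = 3.8325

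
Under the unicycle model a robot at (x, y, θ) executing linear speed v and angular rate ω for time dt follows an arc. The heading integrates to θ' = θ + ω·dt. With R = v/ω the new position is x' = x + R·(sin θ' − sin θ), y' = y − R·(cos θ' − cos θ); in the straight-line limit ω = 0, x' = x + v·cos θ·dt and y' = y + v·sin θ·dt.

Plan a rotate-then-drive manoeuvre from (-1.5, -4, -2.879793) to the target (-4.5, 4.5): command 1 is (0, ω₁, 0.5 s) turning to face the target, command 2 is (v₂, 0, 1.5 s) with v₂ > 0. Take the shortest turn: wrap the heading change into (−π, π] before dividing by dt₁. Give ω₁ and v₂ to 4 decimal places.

heading to target = atan2(4.5−-4, -4.5−-1.5) = 1.9101
Δθ = wrap(1.9101 − -2.8798) = -1.4933; ω₁ = Δθ/dt₁ = -2.9866
distance = √((-4.5−-1.5)² + (4.5−-4)²) = 9.0139; v₂ = distance/dt₂ = 6.0093

ω₁ = -2.9866, v₂ = 6.0093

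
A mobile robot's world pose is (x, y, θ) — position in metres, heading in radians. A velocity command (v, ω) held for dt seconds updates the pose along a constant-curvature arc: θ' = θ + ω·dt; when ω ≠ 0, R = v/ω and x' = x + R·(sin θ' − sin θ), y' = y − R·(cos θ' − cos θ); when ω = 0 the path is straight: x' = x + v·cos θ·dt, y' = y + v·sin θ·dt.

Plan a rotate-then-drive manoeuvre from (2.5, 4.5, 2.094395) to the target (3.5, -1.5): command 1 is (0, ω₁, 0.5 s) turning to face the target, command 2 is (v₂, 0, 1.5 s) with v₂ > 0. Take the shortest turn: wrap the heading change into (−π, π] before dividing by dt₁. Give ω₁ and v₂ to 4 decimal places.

heading to target = atan2(-1.5−4.5, 3.5−2.5) = -1.4056
Δθ = wrap(-1.4056 − 2.0944) = 2.7831; ω₁ = Δθ/dt₁ = 5.5663
distance = √((3.5−2.5)² + (-1.5−4.5)²) = 6.0828; v₂ = distance/dt₂ = 4.0552

ω₁ = 5.5663, v₂ = 4.0552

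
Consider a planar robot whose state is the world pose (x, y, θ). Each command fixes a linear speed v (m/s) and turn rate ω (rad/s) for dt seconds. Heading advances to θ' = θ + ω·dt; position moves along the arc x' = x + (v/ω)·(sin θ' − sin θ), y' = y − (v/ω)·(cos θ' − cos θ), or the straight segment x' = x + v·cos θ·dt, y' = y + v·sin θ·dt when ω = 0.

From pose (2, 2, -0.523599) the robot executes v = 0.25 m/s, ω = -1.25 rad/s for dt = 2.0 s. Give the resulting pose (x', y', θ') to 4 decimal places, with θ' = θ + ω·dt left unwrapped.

(1.9235, 1.6282, -3.0236)

θ' = -0.5236 + -1.25·2.0 = -3.0236
R = v/ω = 0.25/-1.25 = -0.2000
x' = 2 + -0.2000·(sin -3.0236 − sin -0.5236) = 1.9235
y' = 2 − -0.2000·(cos -3.0236 − cos -0.5236) = 1.6282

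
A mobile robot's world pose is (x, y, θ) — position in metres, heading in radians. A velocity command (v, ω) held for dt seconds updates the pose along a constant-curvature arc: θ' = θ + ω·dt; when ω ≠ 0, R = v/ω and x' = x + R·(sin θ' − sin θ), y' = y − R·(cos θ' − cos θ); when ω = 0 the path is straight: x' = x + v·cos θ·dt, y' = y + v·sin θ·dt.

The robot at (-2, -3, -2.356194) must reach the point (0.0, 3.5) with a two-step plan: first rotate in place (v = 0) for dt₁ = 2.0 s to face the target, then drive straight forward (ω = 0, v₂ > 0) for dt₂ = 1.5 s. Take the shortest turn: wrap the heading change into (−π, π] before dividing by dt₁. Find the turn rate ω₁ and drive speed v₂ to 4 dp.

ω₁ = -1.3273, v₂ = 4.5338

heading to target = atan2(3.5−-3, 0−-2) = 1.2723
Δθ = wrap(1.2723 − -2.3562) = -2.6547; ω₁ = Δθ/dt₁ = -1.3273
distance = √((0−-2)² + (3.5−-3)²) = 6.8007; v₂ = distance/dt₂ = 4.5338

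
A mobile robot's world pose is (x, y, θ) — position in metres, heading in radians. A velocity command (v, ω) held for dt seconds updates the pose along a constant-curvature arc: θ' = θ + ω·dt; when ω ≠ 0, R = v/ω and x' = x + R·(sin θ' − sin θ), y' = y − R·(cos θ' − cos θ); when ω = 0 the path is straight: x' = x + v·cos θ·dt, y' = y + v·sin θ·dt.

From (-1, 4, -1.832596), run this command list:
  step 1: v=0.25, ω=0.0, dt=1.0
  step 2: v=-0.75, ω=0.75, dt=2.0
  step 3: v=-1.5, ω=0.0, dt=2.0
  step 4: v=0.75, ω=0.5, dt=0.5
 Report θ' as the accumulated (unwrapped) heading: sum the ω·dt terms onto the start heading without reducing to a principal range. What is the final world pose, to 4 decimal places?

step 1: θ'=-1.8326 (straight) → pose (-1.0647, 3.7585, -1.8326)
step 2: θ'=-0.3326 (R=-1.0000) → pose (-1.7041, 4.9625, -0.3326)
step 3: θ'=-0.3326 (straight) → pose (-4.5397, 5.9420, -0.3326)
step 4: θ'=-0.0826 (R=1.5000) → pose (-4.1737, 5.8649, -0.0826)

(-4.1737, 5.8649, -0.0826)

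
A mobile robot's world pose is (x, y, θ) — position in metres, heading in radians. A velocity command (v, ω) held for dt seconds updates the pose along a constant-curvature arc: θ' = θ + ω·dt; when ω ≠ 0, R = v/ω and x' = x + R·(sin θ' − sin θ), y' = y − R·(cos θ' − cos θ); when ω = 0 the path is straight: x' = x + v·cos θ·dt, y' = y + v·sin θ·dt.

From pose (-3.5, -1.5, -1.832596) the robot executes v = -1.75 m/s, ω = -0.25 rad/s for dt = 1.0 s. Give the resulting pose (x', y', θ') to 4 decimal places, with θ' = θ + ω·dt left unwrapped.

θ' = -1.8326 + -0.25·1.0 = -2.0826
R = v/ω = -1.75/-0.25 = 7.0000
x' = -3.5 + 7.0000·(sin -2.0826 − sin -1.8326) = -2.8416
y' = -1.5 − 7.0000·(cos -2.0826 − cos -1.8326) = 0.1165

(-2.8416, 0.1165, -2.0826)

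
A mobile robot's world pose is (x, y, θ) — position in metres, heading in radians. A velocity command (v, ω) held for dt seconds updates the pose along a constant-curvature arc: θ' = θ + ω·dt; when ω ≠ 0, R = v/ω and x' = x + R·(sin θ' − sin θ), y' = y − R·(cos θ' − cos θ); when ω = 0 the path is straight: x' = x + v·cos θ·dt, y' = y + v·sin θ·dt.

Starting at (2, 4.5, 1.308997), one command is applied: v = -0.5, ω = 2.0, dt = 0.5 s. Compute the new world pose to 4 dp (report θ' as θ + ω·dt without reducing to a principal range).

θ' = 1.3090 + 2.0·0.5 = 2.3090
R = v/ω = -0.5/2.0 = -0.2500
x' = 2 + -0.2500·(sin 2.3090 − sin 1.3090) = 2.0566
y' = 4.5 − -0.2500·(cos 2.3090 − cos 1.3090) = 4.2671

(2.0566, 4.2671, 2.3090)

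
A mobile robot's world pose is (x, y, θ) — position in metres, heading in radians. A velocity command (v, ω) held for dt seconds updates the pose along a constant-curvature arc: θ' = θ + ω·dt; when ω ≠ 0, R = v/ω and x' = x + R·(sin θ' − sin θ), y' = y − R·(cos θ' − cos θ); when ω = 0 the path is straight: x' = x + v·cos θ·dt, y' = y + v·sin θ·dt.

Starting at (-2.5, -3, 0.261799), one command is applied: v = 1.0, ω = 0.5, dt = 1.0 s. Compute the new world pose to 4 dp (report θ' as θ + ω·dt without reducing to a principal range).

(-1.6372, -2.5153, 0.7618)

θ' = 0.2618 + 0.5·1.0 = 0.7618
R = v/ω = 1.0/0.5 = 2.0000
x' = -2.5 + 2.0000·(sin 0.7618 − sin 0.2618) = -1.6372
y' = -3 − 2.0000·(cos 0.7618 − cos 0.2618) = -2.5153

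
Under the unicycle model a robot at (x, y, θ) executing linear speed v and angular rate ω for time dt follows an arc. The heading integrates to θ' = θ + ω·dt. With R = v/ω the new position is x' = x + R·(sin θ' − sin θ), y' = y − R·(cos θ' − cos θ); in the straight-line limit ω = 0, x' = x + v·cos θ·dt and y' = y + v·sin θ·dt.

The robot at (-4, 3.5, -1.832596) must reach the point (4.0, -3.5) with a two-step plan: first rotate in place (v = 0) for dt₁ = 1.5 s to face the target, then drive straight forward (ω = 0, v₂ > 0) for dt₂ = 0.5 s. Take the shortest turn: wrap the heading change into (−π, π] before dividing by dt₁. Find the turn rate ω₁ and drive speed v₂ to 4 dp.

heading to target = atan2(-3.5−3.5, 4−-4) = -0.7188
Δθ = wrap(-0.7188 − -1.8326) = 1.1138; ω₁ = Δθ/dt₁ = 0.7425
distance = √((4−-4)² + (-3.5−3.5)²) = 10.6301; v₂ = distance/dt₂ = 21.2603

ω₁ = 0.7425, v₂ = 21.2603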